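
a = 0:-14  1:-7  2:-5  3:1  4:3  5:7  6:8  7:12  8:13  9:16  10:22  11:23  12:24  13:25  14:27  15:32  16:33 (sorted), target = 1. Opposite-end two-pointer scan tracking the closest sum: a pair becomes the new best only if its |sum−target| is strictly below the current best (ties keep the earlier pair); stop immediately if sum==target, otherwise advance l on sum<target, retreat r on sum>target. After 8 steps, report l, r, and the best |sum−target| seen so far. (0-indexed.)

[0,16] -14+33=19 d=18 * → r--
[0,15] -14+32=18 d=17 * → r--
[0,14] -14+27=13 d=12 * → r--
[0,13] -14+25=11 d=10 * → r--
[0,12] -14+24=10 d=9 * → r--
[0,11] -14+23=9 d=8 * → r--
[0,10] -14+22=8 d=7 * → r--
[0,9] -14+16=2 d=1 * → r--

l=0, r=8, best |Δ|=1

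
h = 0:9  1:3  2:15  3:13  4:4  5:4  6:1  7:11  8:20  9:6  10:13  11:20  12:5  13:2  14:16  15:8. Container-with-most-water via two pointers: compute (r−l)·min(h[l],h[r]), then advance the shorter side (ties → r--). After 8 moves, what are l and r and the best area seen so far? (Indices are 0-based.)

l=7, r=14, best area=180

l=0 r=15: min(9,8)*15=120 best=120 *, r--
l=0 r=14: min(9,16)*14=126 best=126 *, l++
l=1 r=14: min(3,16)*13=39 best=126, l++
l=2 r=14: min(15,16)*12=180 best=180 *, l++
l=3 r=14: min(13,16)*11=143 best=180, l++
l=4 r=14: min(4,16)*10=40 best=180, l++
l=5 r=14: min(4,16)*9=36 best=180, l++
l=6 r=14: min(1,16)*8=8 best=180, l++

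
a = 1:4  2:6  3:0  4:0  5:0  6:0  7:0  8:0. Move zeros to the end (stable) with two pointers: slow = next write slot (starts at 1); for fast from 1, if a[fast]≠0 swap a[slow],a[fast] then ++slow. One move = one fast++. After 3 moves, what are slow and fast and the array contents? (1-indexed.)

(s=1,f=1) a[fast]=4≠0 swap→a[1]=4 → slow++,fast++
(s=2,f=2) a[fast]=6≠0 swap→a[2]=6 → slow++,fast++
(s=3,f=3) a[fast]=0 → fast++

slow=3, fast=4, a=[4, 6, 0, 0, 0, 0, 0, 0]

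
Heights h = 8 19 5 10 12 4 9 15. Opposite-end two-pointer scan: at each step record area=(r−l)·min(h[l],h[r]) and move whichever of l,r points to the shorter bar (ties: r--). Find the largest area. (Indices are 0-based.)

max area = 90

[0,7] min(8,15)*7=56 best=56 * → l++
[1,7] min(19,15)*6=90 best=90 * → r--
[1,6] min(19,9)*5=45 best=90 → r--
[1,5] min(19,4)*4=16 best=90 → r--
[1,4] min(19,12)*3=36 best=90 → r--
[1,3] min(19,10)*2=20 best=90 → r--
[1,2] min(19,5)*1=5 best=90 → r--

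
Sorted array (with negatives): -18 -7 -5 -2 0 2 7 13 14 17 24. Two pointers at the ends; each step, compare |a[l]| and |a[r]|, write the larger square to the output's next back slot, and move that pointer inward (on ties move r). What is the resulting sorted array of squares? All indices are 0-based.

l=0 r=10: |-18|<=|24| out[10]=576, r--
l=0 r=9: |-18|>|17| out[9]=324, l++
l=1 r=9: |-7|<=|17| out[8]=289, r--
l=1 r=8: |-7|<=|14| out[7]=196, r--
l=1 r=7: |-7|<=|13| out[6]=169, r--
l=1 r=6: |-7|<=|7| out[5]=49, r--
l=1 r=5: |-7|>|2| out[4]=49, l++
l=2 r=5: |-5|>|2| out[3]=25, l++
l=3 r=5: |-2|<=|2| out[2]=4, r--
l=3 r=4: |-2|>|0| out[1]=4, l++
l=4 r=4: |0|<=|0| out[0]=0, r--

[0, 4, 4, 25, 49, 49, 169, 196, 289, 324, 576]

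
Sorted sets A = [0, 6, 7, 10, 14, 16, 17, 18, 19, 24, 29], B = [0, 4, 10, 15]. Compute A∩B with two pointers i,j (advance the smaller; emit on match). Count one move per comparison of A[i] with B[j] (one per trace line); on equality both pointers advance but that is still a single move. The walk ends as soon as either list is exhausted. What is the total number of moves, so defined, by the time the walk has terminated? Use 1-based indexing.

i=1 j=1: 0==0 emit, i++,j++
i=2 j=2: 6>4, j++
i=2 j=3: 6<10, i++
i=3 j=3: 7<10, i++
i=4 j=3: 10==10 emit, i++,j++
i=5 j=4: 14<15, i++
i=6 j=4: 16>15, j++

7 moves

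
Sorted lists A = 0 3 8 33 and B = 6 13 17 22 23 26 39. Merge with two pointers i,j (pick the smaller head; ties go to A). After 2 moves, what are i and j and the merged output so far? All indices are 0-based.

i=2, j=0, merged so far=[0, 3]

[i=0,j=0] A[i]=0<=B[j]=6 take 0 → i++
[i=1,j=0] A[i]=3<=B[j]=6 take 3 → i++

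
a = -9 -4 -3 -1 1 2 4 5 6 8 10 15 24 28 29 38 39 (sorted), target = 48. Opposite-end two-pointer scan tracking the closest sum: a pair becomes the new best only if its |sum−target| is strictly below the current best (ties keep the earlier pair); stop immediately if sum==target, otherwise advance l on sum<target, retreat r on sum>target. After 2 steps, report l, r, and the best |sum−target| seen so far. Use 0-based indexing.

l=2, r=16, best |Δ|=13

l=0 r=16: -9+39=30 d=18 *, l++
l=1 r=16: -4+39=35 d=13 *, l++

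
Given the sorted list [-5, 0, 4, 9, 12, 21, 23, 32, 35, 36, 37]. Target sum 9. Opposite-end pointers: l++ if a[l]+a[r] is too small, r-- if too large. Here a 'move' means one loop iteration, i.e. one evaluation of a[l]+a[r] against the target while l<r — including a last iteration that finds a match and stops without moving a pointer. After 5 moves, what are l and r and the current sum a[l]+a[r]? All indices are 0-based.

l=0, r=5, sum=16

[0,10] -5+37=32 >9 → r--
[0,9] -5+36=31 >9 → r--
[0,8] -5+35=30 >9 → r--
[0,7] -5+32=27 >9 → r--
[0,6] -5+23=18 >9 → r--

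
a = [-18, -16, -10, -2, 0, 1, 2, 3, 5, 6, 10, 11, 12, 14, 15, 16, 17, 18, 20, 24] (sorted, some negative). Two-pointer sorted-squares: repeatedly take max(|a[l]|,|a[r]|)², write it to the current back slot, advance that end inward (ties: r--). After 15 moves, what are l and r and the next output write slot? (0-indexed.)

l=3, r=7, next write slot=4

[0,19] |-18|<=|24| out[19]=576 → r--
[0,18] |-18|<=|20| out[18]=400 → r--
[0,17] |-18|<=|18| out[17]=324 → r--
[0,16] |-18|>|17| out[16]=324 → l++
[1,16] |-16|<=|17| out[15]=289 → r--
[1,15] |-16|<=|16| out[14]=256 → r--
[1,14] |-16|>|15| out[13]=256 → l++
[2,14] |-10|<=|15| out[12]=225 → r--
[2,13] |-10|<=|14| out[11]=196 → r--
[2,12] |-10|<=|12| out[10]=144 → r--
[2,11] |-10|<=|11| out[9]=121 → r--
[2,10] |-10|<=|10| out[8]=100 → r--
[2,9] |-10|>|6| out[7]=100 → l++
[3,9] |-2|<=|6| out[6]=36 → r--
[3,8] |-2|<=|5| out[5]=25 → r--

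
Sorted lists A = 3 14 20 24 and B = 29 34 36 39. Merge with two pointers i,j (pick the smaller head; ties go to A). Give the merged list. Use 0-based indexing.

[i=0,j=0] A[i]=3<=B[j]=29 take 3 → i++
[i=1,j=0] A[i]=14<=B[j]=29 take 14 → i++
[i=2,j=0] A[i]=20<=B[j]=29 take 20 → i++
[i=3,j=0] A[i]=24<=B[j]=29 take 24 → i++
[i=4,j=0] A done, take B[j]=29 → j++
[i=4,j=1] A done, take B[j]=34 → j++
[i=4,j=2] A done, take B[j]=36 → j++
[i=4,j=3] A done, take B[j]=39 → j++

[3, 14, 20, 24, 29, 34, 36, 39]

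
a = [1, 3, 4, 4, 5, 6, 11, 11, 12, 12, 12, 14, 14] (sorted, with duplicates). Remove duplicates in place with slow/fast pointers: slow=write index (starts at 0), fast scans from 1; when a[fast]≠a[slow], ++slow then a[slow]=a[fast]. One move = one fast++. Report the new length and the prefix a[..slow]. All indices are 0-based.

slow=0 fast=1: a[fast]=3≠a[slow]=1 write a[1]=3, slow++,fast++
slow=1 fast=2: a[fast]=4≠a[slow]=3 write a[2]=4, slow++,fast++
slow=2 fast=3: a[fast]=4=a[slow] dup, fast++
slow=2 fast=4: a[fast]=5≠a[slow]=4 write a[3]=5, slow++,fast++
slow=3 fast=5: a[fast]=6≠a[slow]=5 write a[4]=6, slow++,fast++
slow=4 fast=6: a[fast]=11≠a[slow]=6 write a[5]=11, slow++,fast++
slow=5 fast=7: a[fast]=11=a[slow] dup, fast++
slow=5 fast=8: a[fast]=12≠a[slow]=11 write a[6]=12, slow++,fast++
slow=6 fast=9: a[fast]=12=a[slow] dup, fast++
slow=6 fast=10: a[fast]=12=a[slow] dup, fast++
slow=6 fast=11: a[fast]=14≠a[slow]=12 write a[7]=14, slow++,fast++
slow=7 fast=12: a[fast]=14=a[slow] dup, fast++

length 8; prefix = [1, 3, 4, 5, 6, 11, 12, 14]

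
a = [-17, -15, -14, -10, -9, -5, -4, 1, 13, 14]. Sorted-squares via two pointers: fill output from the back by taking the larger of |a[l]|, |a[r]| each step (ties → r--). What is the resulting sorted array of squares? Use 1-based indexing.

l=1 r=10: |-17|>|14| out[10]=289, l++
l=2 r=10: |-15|>|14| out[9]=225, l++
l=3 r=10: |-14|<=|14| out[8]=196, r--
l=3 r=9: |-14|>|13| out[7]=196, l++
l=4 r=9: |-10|<=|13| out[6]=169, r--
l=4 r=8: |-10|>|1| out[5]=100, l++
l=5 r=8: |-9|>|1| out[4]=81, l++
l=6 r=8: |-5|>|1| out[3]=25, l++
l=7 r=8: |-4|>|1| out[2]=16, l++
l=8 r=8: |1|<=|1| out[1]=1, r--

[1, 16, 25, 81, 100, 169, 196, 196, 225, 289]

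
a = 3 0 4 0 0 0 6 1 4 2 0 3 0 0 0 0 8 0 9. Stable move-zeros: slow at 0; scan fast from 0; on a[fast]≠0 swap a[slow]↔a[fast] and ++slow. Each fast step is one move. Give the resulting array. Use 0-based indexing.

slow=0 fast=0: a[fast]=3≠0 swap→a[0]=3, slow++,fast++
slow=1 fast=1: a[fast]=0, fast++
slow=1 fast=2: a[fast]=4≠0 swap→a[1]=4, slow++,fast++
slow=2 fast=3: a[fast]=0, fast++
slow=2 fast=4: a[fast]=0, fast++
slow=2 fast=5: a[fast]=0, fast++
slow=2 fast=6: a[fast]=6≠0 swap→a[2]=6, slow++,fast++
slow=3 fast=7: a[fast]=1≠0 swap→a[3]=1, slow++,fast++
slow=4 fast=8: a[fast]=4≠0 swap→a[4]=4, slow++,fast++
slow=5 fast=9: a[fast]=2≠0 swap→a[5]=2, slow++,fast++
slow=6 fast=10: a[fast]=0, fast++
slow=6 fast=11: a[fast]=3≠0 swap→a[6]=3, slow++,fast++
slow=7 fast=12: a[fast]=0, fast++
slow=7 fast=13: a[fast]=0, fast++
slow=7 fast=14: a[fast]=0, fast++
slow=7 fast=15: a[fast]=0, fast++
slow=7 fast=16: a[fast]=8≠0 swap→a[7]=8, slow++,fast++
slow=8 fast=17: a[fast]=0, fast++
slow=8 fast=18: a[fast]=9≠0 swap→a[8]=9, slow++,fast++

[3, 4, 6, 1, 4, 2, 3, 8, 9, 0, 0, 0, 0, 0, 0, 0, 0, 0, 0]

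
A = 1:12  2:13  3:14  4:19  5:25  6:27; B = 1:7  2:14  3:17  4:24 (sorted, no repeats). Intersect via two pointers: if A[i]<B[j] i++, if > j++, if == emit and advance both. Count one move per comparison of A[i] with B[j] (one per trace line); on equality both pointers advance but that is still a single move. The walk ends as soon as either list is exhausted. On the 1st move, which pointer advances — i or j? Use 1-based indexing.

j

[i=1,j=1] 12>7 → j++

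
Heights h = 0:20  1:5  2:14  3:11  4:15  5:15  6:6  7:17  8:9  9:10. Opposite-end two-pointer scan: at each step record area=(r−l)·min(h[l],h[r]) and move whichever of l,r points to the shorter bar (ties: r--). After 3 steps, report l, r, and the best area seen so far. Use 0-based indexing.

l=0, r=6, best area=119

[0,9] min(20,10)*9=90 best=90 * → r--
[0,8] min(20,9)*8=72 best=90 → r--
[0,7] min(20,17)*7=119 best=119 * → r--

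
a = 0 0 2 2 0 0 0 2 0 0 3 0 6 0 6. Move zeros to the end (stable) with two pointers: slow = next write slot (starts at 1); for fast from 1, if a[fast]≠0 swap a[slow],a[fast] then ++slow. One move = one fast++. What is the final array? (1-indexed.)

[2, 2, 2, 3, 6, 6, 0, 0, 0, 0, 0, 0, 0, 0, 0]

(s=1,f=1) a[fast]=0 → fast++
(s=1,f=2) a[fast]=0 → fast++
(s=1,f=3) a[fast]=2≠0 swap→a[1]=2 → slow++,fast++
(s=2,f=4) a[fast]=2≠0 swap→a[2]=2 → slow++,fast++
(s=3,f=5) a[fast]=0 → fast++
(s=3,f=6) a[fast]=0 → fast++
(s=3,f=7) a[fast]=0 → fast++
(s=3,f=8) a[fast]=2≠0 swap→a[3]=2 → slow++,fast++
(s=4,f=9) a[fast]=0 → fast++
(s=4,f=10) a[fast]=0 → fast++
(s=4,f=11) a[fast]=3≠0 swap→a[4]=3 → slow++,fast++
(s=5,f=12) a[fast]=0 → fast++
(s=5,f=13) a[fast]=6≠0 swap→a[5]=6 → slow++,fast++
(s=6,f=14) a[fast]=0 → fast++
(s=6,f=15) a[fast]=6≠0 swap→a[6]=6 → slow++,fast++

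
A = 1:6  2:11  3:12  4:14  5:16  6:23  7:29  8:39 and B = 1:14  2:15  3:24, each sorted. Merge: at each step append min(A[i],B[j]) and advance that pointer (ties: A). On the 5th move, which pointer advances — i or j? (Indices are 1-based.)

[i=1,j=1] A[i]=6<=B[j]=14 take 6 → i++
[i=2,j=1] A[i]=11<=B[j]=14 take 11 → i++
[i=3,j=1] A[i]=12<=B[j]=14 take 12 → i++
[i=4,j=1] A[i]=14<=B[j]=14 take 14 → i++
[i=5,j=1] A[i]=16>B[j]=14 take 14 → j++

j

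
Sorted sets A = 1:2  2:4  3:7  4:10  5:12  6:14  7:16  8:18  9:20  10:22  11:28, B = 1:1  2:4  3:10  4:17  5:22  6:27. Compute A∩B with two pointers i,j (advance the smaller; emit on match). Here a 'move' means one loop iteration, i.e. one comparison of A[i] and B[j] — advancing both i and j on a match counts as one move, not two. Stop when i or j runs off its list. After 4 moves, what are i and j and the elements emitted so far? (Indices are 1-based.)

i=4, j=3, emitted=[4]

[i=1,j=1] 2>1 → j++
[i=1,j=2] 2<4 → i++
[i=2,j=2] 4==4 emit → i++,j++
[i=3,j=3] 7<10 → i++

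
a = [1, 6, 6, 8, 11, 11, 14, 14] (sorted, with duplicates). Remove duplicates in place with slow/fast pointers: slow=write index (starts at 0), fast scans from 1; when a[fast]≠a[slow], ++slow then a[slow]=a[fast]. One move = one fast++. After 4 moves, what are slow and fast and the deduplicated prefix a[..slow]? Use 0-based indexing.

slow=3, fast=5, prefix=[1, 6, 8, 11]

slow=0 fast=1: a[fast]=6≠a[slow]=1 write a[1]=6, slow++,fast++
slow=1 fast=2: a[fast]=6=a[slow] dup, fast++
slow=1 fast=3: a[fast]=8≠a[slow]=6 write a[2]=8, slow++,fast++
slow=2 fast=4: a[fast]=11≠a[slow]=8 write a[3]=11, slow++,fast++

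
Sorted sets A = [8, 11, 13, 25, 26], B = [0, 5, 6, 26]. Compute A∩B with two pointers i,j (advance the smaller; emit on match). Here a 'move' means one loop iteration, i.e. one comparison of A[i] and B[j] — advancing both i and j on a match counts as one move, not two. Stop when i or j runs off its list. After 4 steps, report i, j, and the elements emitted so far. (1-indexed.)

i=1 j=1: 8>0, j++
i=1 j=2: 8>5, j++
i=1 j=3: 8>6, j++
i=1 j=4: 8<26, i++

i=2, j=4, emitted=[]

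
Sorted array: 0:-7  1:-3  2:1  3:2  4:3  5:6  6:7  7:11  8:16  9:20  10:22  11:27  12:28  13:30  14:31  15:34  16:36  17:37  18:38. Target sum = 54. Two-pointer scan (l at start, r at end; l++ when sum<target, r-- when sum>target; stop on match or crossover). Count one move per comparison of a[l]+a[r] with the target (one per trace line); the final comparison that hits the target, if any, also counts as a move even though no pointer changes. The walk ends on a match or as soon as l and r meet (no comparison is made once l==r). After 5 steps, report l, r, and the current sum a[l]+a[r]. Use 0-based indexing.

l=0 r=18: -7+38=31 <54, l++
l=1 r=18: -3+38=35 <54, l++
l=2 r=18: 1+38=39 <54, l++
l=3 r=18: 2+38=40 <54, l++
l=4 r=18: 3+38=41 <54, l++

l=5, r=18, sum=44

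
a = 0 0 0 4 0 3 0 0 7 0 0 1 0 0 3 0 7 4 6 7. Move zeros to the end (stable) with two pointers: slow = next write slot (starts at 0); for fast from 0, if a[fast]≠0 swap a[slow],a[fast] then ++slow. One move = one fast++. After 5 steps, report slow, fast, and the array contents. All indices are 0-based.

slow=1, fast=5, a=[4, 0, 0, 0, 0, 3, 0, 0, 7, 0, 0, 1, 0, 0, 3, 0, 7, 4, 6, 7]

slow=0 fast=0: a[fast]=0, fast++
slow=0 fast=1: a[fast]=0, fast++
slow=0 fast=2: a[fast]=0, fast++
slow=0 fast=3: a[fast]=4≠0 swap→a[0]=4, slow++,fast++
slow=1 fast=4: a[fast]=0, fast++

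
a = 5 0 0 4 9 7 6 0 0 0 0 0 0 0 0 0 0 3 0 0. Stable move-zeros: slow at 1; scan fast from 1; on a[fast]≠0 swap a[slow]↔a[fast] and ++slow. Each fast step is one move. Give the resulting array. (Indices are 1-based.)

slow=1 fast=1: a[fast]=5≠0 swap→a[1]=5, slow++,fast++
slow=2 fast=2: a[fast]=0, fast++
slow=2 fast=3: a[fast]=0, fast++
slow=2 fast=4: a[fast]=4≠0 swap→a[2]=4, slow++,fast++
slow=3 fast=5: a[fast]=9≠0 swap→a[3]=9, slow++,fast++
slow=4 fast=6: a[fast]=7≠0 swap→a[4]=7, slow++,fast++
slow=5 fast=7: a[fast]=6≠0 swap→a[5]=6, slow++,fast++
slow=6 fast=8: a[fast]=0, fast++
slow=6 fast=9: a[fast]=0, fast++
slow=6 fast=10: a[fast]=0, fast++
slow=6 fast=11: a[fast]=0, fast++
slow=6 fast=12: a[fast]=0, fast++
slow=6 fast=13: a[fast]=0, fast++
slow=6 fast=14: a[fast]=0, fast++
slow=6 fast=15: a[fast]=0, fast++
slow=6 fast=16: a[fast]=0, fast++
slow=6 fast=17: a[fast]=0, fast++
slow=6 fast=18: a[fast]=3≠0 swap→a[6]=3, slow++,fast++
slow=7 fast=19: a[fast]=0, fast++
slow=7 fast=20: a[fast]=0, fast++

[5, 4, 9, 7, 6, 3, 0, 0, 0, 0, 0, 0, 0, 0, 0, 0, 0, 0, 0, 0]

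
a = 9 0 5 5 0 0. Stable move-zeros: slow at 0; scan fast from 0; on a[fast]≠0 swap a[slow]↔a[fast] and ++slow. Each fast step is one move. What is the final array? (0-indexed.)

slow=0 fast=0: a[fast]=9≠0 swap→a[0]=9, slow++,fast++
slow=1 fast=1: a[fast]=0, fast++
slow=1 fast=2: a[fast]=5≠0 swap→a[1]=5, slow++,fast++
slow=2 fast=3: a[fast]=5≠0 swap→a[2]=5, slow++,fast++
slow=3 fast=4: a[fast]=0, fast++
slow=3 fast=5: a[fast]=0, fast++

[9, 5, 5, 0, 0, 0]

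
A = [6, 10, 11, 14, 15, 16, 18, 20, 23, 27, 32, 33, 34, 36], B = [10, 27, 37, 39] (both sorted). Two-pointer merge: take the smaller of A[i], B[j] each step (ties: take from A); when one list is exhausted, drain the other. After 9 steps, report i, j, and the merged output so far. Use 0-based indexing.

[i=0,j=0] A[i]=6<=B[j]=10 take 6 → i++
[i=1,j=0] A[i]=10<=B[j]=10 take 10 → i++
[i=2,j=0] A[i]=11>B[j]=10 take 10 → j++
[i=2,j=1] A[i]=11<=B[j]=27 take 11 → i++
[i=3,j=1] A[i]=14<=B[j]=27 take 14 → i++
[i=4,j=1] A[i]=15<=B[j]=27 take 15 → i++
[i=5,j=1] A[i]=16<=B[j]=27 take 16 → i++
[i=6,j=1] A[i]=18<=B[j]=27 take 18 → i++
[i=7,j=1] A[i]=20<=B[j]=27 take 20 → i++

i=8, j=1, merged so far=[6, 10, 10, 11, 14, 15, 16, 18, 20]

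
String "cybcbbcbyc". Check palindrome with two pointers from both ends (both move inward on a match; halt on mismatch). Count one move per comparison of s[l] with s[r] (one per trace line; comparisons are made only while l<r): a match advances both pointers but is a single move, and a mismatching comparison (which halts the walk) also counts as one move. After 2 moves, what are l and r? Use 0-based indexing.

l=0 r=9: 'c'=='c', l++,r--
l=1 r=8: 'y'=='y', l++,r--

l=2, r=7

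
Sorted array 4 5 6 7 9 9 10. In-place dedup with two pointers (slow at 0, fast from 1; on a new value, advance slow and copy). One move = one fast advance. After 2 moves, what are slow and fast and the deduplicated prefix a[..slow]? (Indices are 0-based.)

slow=2, fast=3, prefix=[4, 5, 6]

slow=0 fast=1: a[fast]=5≠a[slow]=4 write a[1]=5, slow++,fast++
slow=1 fast=2: a[fast]=6≠a[slow]=5 write a[2]=6, slow++,fast++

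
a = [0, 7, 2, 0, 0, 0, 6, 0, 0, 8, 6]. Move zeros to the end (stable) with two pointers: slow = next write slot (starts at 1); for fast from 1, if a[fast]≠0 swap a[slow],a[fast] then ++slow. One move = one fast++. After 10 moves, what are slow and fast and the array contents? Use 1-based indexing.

slow=5, fast=11, a=[7, 2, 6, 8, 0, 0, 0, 0, 0, 0, 6]

(s=1,f=1) a[fast]=0 → fast++
(s=1,f=2) a[fast]=7≠0 swap→a[1]=7 → slow++,fast++
(s=2,f=3) a[fast]=2≠0 swap→a[2]=2 → slow++,fast++
(s=3,f=4) a[fast]=0 → fast++
(s=3,f=5) a[fast]=0 → fast++
(s=3,f=6) a[fast]=0 → fast++
(s=3,f=7) a[fast]=6≠0 swap→a[3]=6 → slow++,fast++
(s=4,f=8) a[fast]=0 → fast++
(s=4,f=9) a[fast]=0 → fast++
(s=4,f=10) a[fast]=8≠0 swap→a[4]=8 → slow++,fast++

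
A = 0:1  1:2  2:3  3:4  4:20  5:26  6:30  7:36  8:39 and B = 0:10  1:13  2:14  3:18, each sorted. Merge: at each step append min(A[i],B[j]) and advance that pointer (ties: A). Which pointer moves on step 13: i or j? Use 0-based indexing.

i

[i=0,j=0] A[i]=1<=B[j]=10 take 1 → i++
[i=1,j=0] A[i]=2<=B[j]=10 take 2 → i++
[i=2,j=0] A[i]=3<=B[j]=10 take 3 → i++
[i=3,j=0] A[i]=4<=B[j]=10 take 4 → i++
[i=4,j=0] A[i]=20>B[j]=10 take 10 → j++
[i=4,j=1] A[i]=20>B[j]=13 take 13 → j++
[i=4,j=2] A[i]=20>B[j]=14 take 14 → j++
[i=4,j=3] A[i]=20>B[j]=18 take 18 → j++
[i=4,j=4] B done, take A[i]=20 → i++
[i=5,j=4] B done, take A[i]=26 → i++
[i=6,j=4] B done, take A[i]=30 → i++
[i=7,j=4] B done, take A[i]=36 → i++
[i=8,j=4] B done, take A[i]=39 → i++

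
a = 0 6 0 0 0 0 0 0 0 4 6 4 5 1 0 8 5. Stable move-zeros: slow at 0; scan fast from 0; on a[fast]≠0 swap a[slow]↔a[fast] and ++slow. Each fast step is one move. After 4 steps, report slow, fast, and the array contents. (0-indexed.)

(s=0,f=0) a[fast]=0 → fast++
(s=0,f=1) a[fast]=6≠0 swap→a[0]=6 → slow++,fast++
(s=1,f=2) a[fast]=0 → fast++
(s=1,f=3) a[fast]=0 → fast++

slow=1, fast=4, a=[6, 0, 0, 0, 0, 0, 0, 0, 0, 4, 6, 4, 5, 1, 0, 8, 5]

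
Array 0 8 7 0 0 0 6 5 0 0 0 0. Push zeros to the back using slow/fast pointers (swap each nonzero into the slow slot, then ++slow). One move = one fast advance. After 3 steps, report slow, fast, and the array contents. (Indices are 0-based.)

slow=2, fast=3, a=[8, 7, 0, 0, 0, 0, 6, 5, 0, 0, 0, 0]

slow=0 fast=0: a[fast]=0, fast++
slow=0 fast=1: a[fast]=8≠0 swap→a[0]=8, slow++,fast++
slow=1 fast=2: a[fast]=7≠0 swap→a[1]=7, slow++,fast++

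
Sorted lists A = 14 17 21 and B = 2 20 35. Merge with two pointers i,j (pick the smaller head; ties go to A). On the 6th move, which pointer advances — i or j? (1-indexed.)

[i=1,j=1] A[i]=14>B[j]=2 take 2 → j++
[i=1,j=2] A[i]=14<=B[j]=20 take 14 → i++
[i=2,j=2] A[i]=17<=B[j]=20 take 17 → i++
[i=3,j=2] A[i]=21>B[j]=20 take 20 → j++
[i=3,j=3] A[i]=21<=B[j]=35 take 21 → i++
[i=4,j=3] A done, take B[j]=35 → j++

j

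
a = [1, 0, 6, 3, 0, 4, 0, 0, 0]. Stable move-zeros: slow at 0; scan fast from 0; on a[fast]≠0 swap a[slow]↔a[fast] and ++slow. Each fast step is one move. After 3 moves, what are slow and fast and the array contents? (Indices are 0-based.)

slow=2, fast=3, a=[1, 6, 0, 3, 0, 4, 0, 0, 0]

(s=0,f=0) a[fast]=1≠0 swap→a[0]=1 → slow++,fast++
(s=1,f=1) a[fast]=0 → fast++
(s=1,f=2) a[fast]=6≠0 swap→a[1]=6 → slow++,fast++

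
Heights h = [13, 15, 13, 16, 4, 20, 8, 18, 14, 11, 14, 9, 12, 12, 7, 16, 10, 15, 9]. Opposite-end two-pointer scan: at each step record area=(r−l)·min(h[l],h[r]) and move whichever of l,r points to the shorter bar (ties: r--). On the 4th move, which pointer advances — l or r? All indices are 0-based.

r

l=0 r=18: min(13,9)*18=162 best=162 *, r--
l=0 r=17: min(13,15)*17=221 best=221 *, l++
l=1 r=17: min(15,15)*16=240 best=240 *, r--
l=1 r=16: min(15,10)*15=150 best=240, r--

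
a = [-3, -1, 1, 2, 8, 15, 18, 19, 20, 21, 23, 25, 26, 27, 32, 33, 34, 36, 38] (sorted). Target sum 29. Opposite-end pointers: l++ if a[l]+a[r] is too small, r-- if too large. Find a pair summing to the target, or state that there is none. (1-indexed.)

(-3, 32)

l=1 r=19: -3+38=35 >29, r--
l=1 r=18: -3+36=33 >29, r--
l=1 r=17: -3+34=31 >29, r--
l=1 r=16: -3+33=30 >29, r--
l=1 r=15: -3+32=29, found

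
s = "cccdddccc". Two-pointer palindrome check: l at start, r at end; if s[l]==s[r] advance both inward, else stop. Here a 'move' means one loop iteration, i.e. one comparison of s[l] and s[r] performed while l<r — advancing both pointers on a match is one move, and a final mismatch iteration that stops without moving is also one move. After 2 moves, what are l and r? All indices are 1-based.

l=3, r=7

l=1 r=9: 'c'=='c', l++,r--
l=2 r=8: 'c'=='c', l++,r--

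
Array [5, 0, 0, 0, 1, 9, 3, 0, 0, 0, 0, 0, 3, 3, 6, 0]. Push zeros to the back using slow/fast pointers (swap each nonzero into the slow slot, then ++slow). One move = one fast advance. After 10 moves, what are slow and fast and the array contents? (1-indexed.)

slow=5, fast=11, a=[5, 1, 9, 3, 0, 0, 0, 0, 0, 0, 0, 0, 3, 3, 6, 0]

(s=1,f=1) a[fast]=5≠0 swap→a[1]=5 → slow++,fast++
(s=2,f=2) a[fast]=0 → fast++
(s=2,f=3) a[fast]=0 → fast++
(s=2,f=4) a[fast]=0 → fast++
(s=2,f=5) a[fast]=1≠0 swap→a[2]=1 → slow++,fast++
(s=3,f=6) a[fast]=9≠0 swap→a[3]=9 → slow++,fast++
(s=4,f=7) a[fast]=3≠0 swap→a[4]=3 → slow++,fast++
(s=5,f=8) a[fast]=0 → fast++
(s=5,f=9) a[fast]=0 → fast++
(s=5,f=10) a[fast]=0 → fast++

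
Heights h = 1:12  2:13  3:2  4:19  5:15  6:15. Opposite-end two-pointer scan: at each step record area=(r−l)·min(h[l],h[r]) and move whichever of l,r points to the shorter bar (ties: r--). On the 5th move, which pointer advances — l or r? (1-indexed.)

[1,6] min(12,15)*5=60 best=60 * → l++
[2,6] min(13,15)*4=52 best=60 → l++
[3,6] min(2,15)*3=6 best=60 → l++
[4,6] min(19,15)*2=30 best=60 → r--
[4,5] min(19,15)*1=15 best=60 → r--

r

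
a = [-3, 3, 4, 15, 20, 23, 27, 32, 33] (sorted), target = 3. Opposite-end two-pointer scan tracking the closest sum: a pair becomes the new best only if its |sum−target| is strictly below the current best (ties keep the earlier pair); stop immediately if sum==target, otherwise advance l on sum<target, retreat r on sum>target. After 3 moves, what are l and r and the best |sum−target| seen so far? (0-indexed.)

l=0 r=8: -3+33=30 d=27 *, r--
l=0 r=7: -3+32=29 d=26 *, r--
l=0 r=6: -3+27=24 d=21 *, r--

l=0, r=5, best |Δ|=21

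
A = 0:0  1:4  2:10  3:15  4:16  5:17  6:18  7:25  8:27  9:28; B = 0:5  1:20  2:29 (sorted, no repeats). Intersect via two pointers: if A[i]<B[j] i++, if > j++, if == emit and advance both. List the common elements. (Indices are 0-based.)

intersection = []

[i=0,j=0] 0<5 → i++
[i=1,j=0] 4<5 → i++
[i=2,j=0] 10>5 → j++
[i=2,j=1] 10<20 → i++
[i=3,j=1] 15<20 → i++
[i=4,j=1] 16<20 → i++
[i=5,j=1] 17<20 → i++
[i=6,j=1] 18<20 → i++
[i=7,j=1] 25>20 → j++
[i=7,j=2] 25<29 → i++
[i=8,j=2] 27<29 → i++
[i=9,j=2] 28<29 → i++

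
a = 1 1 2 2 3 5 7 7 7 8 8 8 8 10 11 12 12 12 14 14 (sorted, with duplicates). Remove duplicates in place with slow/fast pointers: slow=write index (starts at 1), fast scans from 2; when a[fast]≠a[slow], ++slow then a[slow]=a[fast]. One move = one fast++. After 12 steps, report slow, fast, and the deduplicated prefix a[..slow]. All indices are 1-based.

(s=1,f=2) a[fast]=1=a[slow] dup → fast++
(s=1,f=3) a[fast]=2≠a[slow]=1 write a[2]=2 → slow++,fast++
(s=2,f=4) a[fast]=2=a[slow] dup → fast++
(s=2,f=5) a[fast]=3≠a[slow]=2 write a[3]=3 → slow++,fast++
(s=3,f=6) a[fast]=5≠a[slow]=3 write a[4]=5 → slow++,fast++
(s=4,f=7) a[fast]=7≠a[slow]=5 write a[5]=7 → slow++,fast++
(s=5,f=8) a[fast]=7=a[slow] dup → fast++
(s=5,f=9) a[fast]=7=a[slow] dup → fast++
(s=5,f=10) a[fast]=8≠a[slow]=7 write a[6]=8 → slow++,fast++
(s=6,f=11) a[fast]=8=a[slow] dup → fast++
(s=6,f=12) a[fast]=8=a[slow] dup → fast++
(s=6,f=13) a[fast]=8=a[slow] dup → fast++

slow=6, fast=14, prefix=[1, 2, 3, 5, 7, 8]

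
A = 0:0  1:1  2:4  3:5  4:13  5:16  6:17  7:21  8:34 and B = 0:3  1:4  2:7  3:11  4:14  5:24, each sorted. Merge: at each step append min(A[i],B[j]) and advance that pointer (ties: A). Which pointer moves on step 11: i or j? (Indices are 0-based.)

i

[i=0,j=0] A[i]=0<=B[j]=3 take 0 → i++
[i=1,j=0] A[i]=1<=B[j]=3 take 1 → i++
[i=2,j=0] A[i]=4>B[j]=3 take 3 → j++
[i=2,j=1] A[i]=4<=B[j]=4 take 4 → i++
[i=3,j=1] A[i]=5>B[j]=4 take 4 → j++
[i=3,j=2] A[i]=5<=B[j]=7 take 5 → i++
[i=4,j=2] A[i]=13>B[j]=7 take 7 → j++
[i=4,j=3] A[i]=13>B[j]=11 take 11 → j++
[i=4,j=4] A[i]=13<=B[j]=14 take 13 → i++
[i=5,j=4] A[i]=16>B[j]=14 take 14 → j++
[i=5,j=5] A[i]=16<=B[j]=24 take 16 → i++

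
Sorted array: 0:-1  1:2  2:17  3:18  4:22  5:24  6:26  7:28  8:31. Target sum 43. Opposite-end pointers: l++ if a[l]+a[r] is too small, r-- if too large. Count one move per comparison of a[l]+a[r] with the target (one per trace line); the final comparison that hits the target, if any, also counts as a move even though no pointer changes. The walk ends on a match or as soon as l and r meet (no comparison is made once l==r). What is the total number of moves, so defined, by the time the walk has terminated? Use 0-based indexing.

[0,8] -1+31=30 <43 → l++
[1,8] 2+31=33 <43 → l++
[2,8] 17+31=48 >43 → r--
[2,7] 17+28=45 >43 → r--
[2,6] 17+26=43 → found

5 moves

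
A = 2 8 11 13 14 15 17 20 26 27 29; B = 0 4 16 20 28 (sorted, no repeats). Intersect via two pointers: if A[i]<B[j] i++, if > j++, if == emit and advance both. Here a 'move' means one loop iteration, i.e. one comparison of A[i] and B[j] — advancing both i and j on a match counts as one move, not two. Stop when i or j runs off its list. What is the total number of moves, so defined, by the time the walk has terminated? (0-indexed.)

[i=0,j=0] 2>0 → j++
[i=0,j=1] 2<4 → i++
[i=1,j=1] 8>4 → j++
[i=1,j=2] 8<16 → i++
[i=2,j=2] 11<16 → i++
[i=3,j=2] 13<16 → i++
[i=4,j=2] 14<16 → i++
[i=5,j=2] 15<16 → i++
[i=6,j=2] 17>16 → j++
[i=6,j=3] 17<20 → i++
[i=7,j=3] 20==20 emit → i++,j++
[i=8,j=4] 26<28 → i++
[i=9,j=4] 27<28 → i++
[i=10,j=4] 29>28 → j++

14 moves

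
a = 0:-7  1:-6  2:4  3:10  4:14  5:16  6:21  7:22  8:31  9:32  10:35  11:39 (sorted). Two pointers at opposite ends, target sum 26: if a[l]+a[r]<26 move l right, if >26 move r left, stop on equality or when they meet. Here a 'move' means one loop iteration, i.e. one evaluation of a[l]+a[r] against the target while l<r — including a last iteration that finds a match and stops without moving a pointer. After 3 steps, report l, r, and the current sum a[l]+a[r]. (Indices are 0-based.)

[0,11] -7+39=32 >26 → r--
[0,10] -7+35=28 >26 → r--
[0,9] -7+32=25 <26 → l++

l=1, r=9, sum=26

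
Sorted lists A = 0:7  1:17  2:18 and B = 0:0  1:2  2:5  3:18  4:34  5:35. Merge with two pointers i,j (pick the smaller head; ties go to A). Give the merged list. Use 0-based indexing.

[0, 2, 5, 7, 17, 18, 18, 34, 35]

[i=0,j=0] A[i]=7>B[j]=0 take 0 → j++
[i=0,j=1] A[i]=7>B[j]=2 take 2 → j++
[i=0,j=2] A[i]=7>B[j]=5 take 5 → j++
[i=0,j=3] A[i]=7<=B[j]=18 take 7 → i++
[i=1,j=3] A[i]=17<=B[j]=18 take 17 → i++
[i=2,j=3] A[i]=18<=B[j]=18 take 18 → i++
[i=3,j=3] A done, take B[j]=18 → j++
[i=3,j=4] A done, take B[j]=34 → j++
[i=3,j=5] A done, take B[j]=35 → j++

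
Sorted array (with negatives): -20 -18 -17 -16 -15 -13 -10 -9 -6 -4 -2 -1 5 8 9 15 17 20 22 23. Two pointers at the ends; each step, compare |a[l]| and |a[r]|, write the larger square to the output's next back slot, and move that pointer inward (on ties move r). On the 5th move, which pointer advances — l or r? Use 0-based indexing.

l

[0,19] |-20|<=|23| out[19]=529 → r--
[0,18] |-20|<=|22| out[18]=484 → r--
[0,17] |-20|<=|20| out[17]=400 → r--
[0,16] |-20|>|17| out[16]=400 → l++
[1,16] |-18|>|17| out[15]=324 → l++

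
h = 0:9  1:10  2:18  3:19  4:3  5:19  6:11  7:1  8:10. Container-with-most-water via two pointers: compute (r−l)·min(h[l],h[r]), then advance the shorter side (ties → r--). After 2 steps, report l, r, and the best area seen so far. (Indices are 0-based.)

l=1, r=7, best area=72

[0,8] min(9,10)*8=72 best=72 * → l++
[1,8] min(10,10)*7=70 best=72 → r--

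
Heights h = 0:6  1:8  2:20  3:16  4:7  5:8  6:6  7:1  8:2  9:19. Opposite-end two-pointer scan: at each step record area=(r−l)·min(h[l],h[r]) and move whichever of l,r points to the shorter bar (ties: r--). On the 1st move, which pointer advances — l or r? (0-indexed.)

l

l=0 r=9: min(6,19)*9=54 best=54 *, l++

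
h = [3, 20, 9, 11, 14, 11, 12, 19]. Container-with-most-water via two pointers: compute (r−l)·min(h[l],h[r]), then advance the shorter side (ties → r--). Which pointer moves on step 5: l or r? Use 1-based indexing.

[1,8] min(3,19)*7=21 best=21 * → l++
[2,8] min(20,19)*6=114 best=114 * → r--
[2,7] min(20,12)*5=60 best=114 → r--
[2,6] min(20,11)*4=44 best=114 → r--
[2,5] min(20,14)*3=42 best=114 → r--

r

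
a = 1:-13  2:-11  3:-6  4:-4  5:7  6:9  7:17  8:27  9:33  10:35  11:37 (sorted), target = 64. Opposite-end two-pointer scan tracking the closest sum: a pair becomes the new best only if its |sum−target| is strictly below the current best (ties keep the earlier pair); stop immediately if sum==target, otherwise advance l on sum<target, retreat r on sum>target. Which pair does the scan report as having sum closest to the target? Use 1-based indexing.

pair (27, 37) with sum 64 (|Δ|=0)

l=1 r=11: -13+37=24 d=40 *, l++
l=2 r=11: -11+37=26 d=38 *, l++
l=3 r=11: -6+37=31 d=33 *, l++
l=4 r=11: -4+37=33 d=31 *, l++
l=5 r=11: 7+37=44 d=20 *, l++
l=6 r=11: 9+37=46 d=18 *, l++
l=7 r=11: 17+37=54 d=10 *, l++
l=8 r=11: 27+37=64 d=0 *, stop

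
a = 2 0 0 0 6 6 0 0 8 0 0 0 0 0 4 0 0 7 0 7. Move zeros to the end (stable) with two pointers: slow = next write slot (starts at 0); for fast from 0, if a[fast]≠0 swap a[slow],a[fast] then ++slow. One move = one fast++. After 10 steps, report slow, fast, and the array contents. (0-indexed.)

(s=0,f=0) a[fast]=2≠0 swap→a[0]=2 → slow++,fast++
(s=1,f=1) a[fast]=0 → fast++
(s=1,f=2) a[fast]=0 → fast++
(s=1,f=3) a[fast]=0 → fast++
(s=1,f=4) a[fast]=6≠0 swap→a[1]=6 → slow++,fast++
(s=2,f=5) a[fast]=6≠0 swap→a[2]=6 → slow++,fast++
(s=3,f=6) a[fast]=0 → fast++
(s=3,f=7) a[fast]=0 → fast++
(s=3,f=8) a[fast]=8≠0 swap→a[3]=8 → slow++,fast++
(s=4,f=9) a[fast]=0 → fast++

slow=4, fast=10, a=[2, 6, 6, 8, 0, 0, 0, 0, 0, 0, 0, 0, 0, 0, 4, 0, 0, 7, 0, 7]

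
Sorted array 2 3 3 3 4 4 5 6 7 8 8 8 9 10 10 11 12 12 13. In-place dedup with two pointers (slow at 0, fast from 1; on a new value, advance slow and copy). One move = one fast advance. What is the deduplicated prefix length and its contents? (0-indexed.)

length 12; prefix = [2, 3, 4, 5, 6, 7, 8, 9, 10, 11, 12, 13]

slow=0 fast=1: a[fast]=3≠a[slow]=2 write a[1]=3, slow++,fast++
slow=1 fast=2: a[fast]=3=a[slow] dup, fast++
slow=1 fast=3: a[fast]=3=a[slow] dup, fast++
slow=1 fast=4: a[fast]=4≠a[slow]=3 write a[2]=4, slow++,fast++
slow=2 fast=5: a[fast]=4=a[slow] dup, fast++
slow=2 fast=6: a[fast]=5≠a[slow]=4 write a[3]=5, slow++,fast++
slow=3 fast=7: a[fast]=6≠a[slow]=5 write a[4]=6, slow++,fast++
slow=4 fast=8: a[fast]=7≠a[slow]=6 write a[5]=7, slow++,fast++
slow=5 fast=9: a[fast]=8≠a[slow]=7 write a[6]=8, slow++,fast++
slow=6 fast=10: a[fast]=8=a[slow] dup, fast++
slow=6 fast=11: a[fast]=8=a[slow] dup, fast++
slow=6 fast=12: a[fast]=9≠a[slow]=8 write a[7]=9, slow++,fast++
slow=7 fast=13: a[fast]=10≠a[slow]=9 write a[8]=10, slow++,fast++
slow=8 fast=14: a[fast]=10=a[slow] dup, fast++
slow=8 fast=15: a[fast]=11≠a[slow]=10 write a[9]=11, slow++,fast++
slow=9 fast=16: a[fast]=12≠a[slow]=11 write a[10]=12, slow++,fast++
slow=10 fast=17: a[fast]=12=a[slow] dup, fast++
slow=10 fast=18: a[fast]=13≠a[slow]=12 write a[11]=13, slow++,fast++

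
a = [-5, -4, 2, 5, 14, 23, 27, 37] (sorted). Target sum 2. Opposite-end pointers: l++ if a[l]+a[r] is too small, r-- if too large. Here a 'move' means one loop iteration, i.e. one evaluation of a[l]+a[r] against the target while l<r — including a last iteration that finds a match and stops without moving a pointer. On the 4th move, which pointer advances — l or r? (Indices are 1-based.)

r

l=1 r=8: -5+37=32 >2, r--
l=1 r=7: -5+27=22 >2, r--
l=1 r=6: -5+23=18 >2, r--
l=1 r=5: -5+14=9 >2, r--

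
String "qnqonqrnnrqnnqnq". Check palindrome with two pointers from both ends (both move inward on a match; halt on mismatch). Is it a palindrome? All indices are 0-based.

[0,15] 'q'=='q' → l++,r--
[1,14] 'n'=='n' → l++,r--
[2,13] 'q'=='q' → l++,r--
[3,12] 'o'!='n' → stop

not a palindrome (mismatch at 3,12)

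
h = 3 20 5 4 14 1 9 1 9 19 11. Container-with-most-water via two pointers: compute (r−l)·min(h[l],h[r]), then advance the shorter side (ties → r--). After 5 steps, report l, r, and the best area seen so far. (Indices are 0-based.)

l=1, r=6, best area=152

[0,10] min(3,11)*10=30 best=30 * → l++
[1,10] min(20,11)*9=99 best=99 * → r--
[1,9] min(20,19)*8=152 best=152 * → r--
[1,8] min(20,9)*7=63 best=152 → r--
[1,7] min(20,1)*6=6 best=152 → r--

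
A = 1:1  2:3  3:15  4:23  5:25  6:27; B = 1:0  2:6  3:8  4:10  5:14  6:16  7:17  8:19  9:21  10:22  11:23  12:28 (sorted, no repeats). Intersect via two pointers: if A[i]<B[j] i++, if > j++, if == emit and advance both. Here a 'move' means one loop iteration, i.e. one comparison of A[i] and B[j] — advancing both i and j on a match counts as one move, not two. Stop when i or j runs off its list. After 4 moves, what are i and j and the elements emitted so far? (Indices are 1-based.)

i=3, j=3, emitted=[]

[i=1,j=1] 1>0 → j++
[i=1,j=2] 1<6 → i++
[i=2,j=2] 3<6 → i++
[i=3,j=2] 15>6 → j++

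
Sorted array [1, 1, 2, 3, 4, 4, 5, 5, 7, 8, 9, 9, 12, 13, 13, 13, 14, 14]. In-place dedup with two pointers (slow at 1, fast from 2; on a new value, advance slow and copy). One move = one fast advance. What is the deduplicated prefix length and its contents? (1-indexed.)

length 11; prefix = [1, 2, 3, 4, 5, 7, 8, 9, 12, 13, 14]

(s=1,f=2) a[fast]=1=a[slow] dup → fast++
(s=1,f=3) a[fast]=2≠a[slow]=1 write a[2]=2 → slow++,fast++
(s=2,f=4) a[fast]=3≠a[slow]=2 write a[3]=3 → slow++,fast++
(s=3,f=5) a[fast]=4≠a[slow]=3 write a[4]=4 → slow++,fast++
(s=4,f=6) a[fast]=4=a[slow] dup → fast++
(s=4,f=7) a[fast]=5≠a[slow]=4 write a[5]=5 → slow++,fast++
(s=5,f=8) a[fast]=5=a[slow] dup → fast++
(s=5,f=9) a[fast]=7≠a[slow]=5 write a[6]=7 → slow++,fast++
(s=6,f=10) a[fast]=8≠a[slow]=7 write a[7]=8 → slow++,fast++
(s=7,f=11) a[fast]=9≠a[slow]=8 write a[8]=9 → slow++,fast++
(s=8,f=12) a[fast]=9=a[slow] dup → fast++
(s=8,f=13) a[fast]=12≠a[slow]=9 write a[9]=12 → slow++,fast++
(s=9,f=14) a[fast]=13≠a[slow]=12 write a[10]=13 → slow++,fast++
(s=10,f=15) a[fast]=13=a[slow] dup → fast++
(s=10,f=16) a[fast]=13=a[slow] dup → fast++
(s=10,f=17) a[fast]=14≠a[slow]=13 write a[11]=14 → slow++,fast++
(s=11,f=18) a[fast]=14=a[slow] dup → fast++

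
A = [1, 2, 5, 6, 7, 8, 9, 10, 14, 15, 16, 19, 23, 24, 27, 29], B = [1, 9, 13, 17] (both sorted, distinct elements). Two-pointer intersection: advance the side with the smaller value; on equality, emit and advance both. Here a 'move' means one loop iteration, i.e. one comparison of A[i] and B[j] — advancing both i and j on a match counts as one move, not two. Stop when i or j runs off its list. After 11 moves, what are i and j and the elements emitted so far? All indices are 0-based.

i=10, j=3, emitted=[1, 9]

i=0 j=0: 1==1 emit, i++,j++
i=1 j=1: 2<9, i++
i=2 j=1: 5<9, i++
i=3 j=1: 6<9, i++
i=4 j=1: 7<9, i++
i=5 j=1: 8<9, i++
i=6 j=1: 9==9 emit, i++,j++
i=7 j=2: 10<13, i++
i=8 j=2: 14>13, j++
i=8 j=3: 14<17, i++
i=9 j=3: 15<17, i++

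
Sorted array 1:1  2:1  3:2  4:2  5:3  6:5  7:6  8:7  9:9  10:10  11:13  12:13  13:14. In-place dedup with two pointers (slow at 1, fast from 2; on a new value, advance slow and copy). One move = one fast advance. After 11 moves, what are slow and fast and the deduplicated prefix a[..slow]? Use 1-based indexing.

slow=9, fast=13, prefix=[1, 2, 3, 5, 6, 7, 9, 10, 13]

slow=1 fast=2: a[fast]=1=a[slow] dup, fast++
slow=1 fast=3: a[fast]=2≠a[slow]=1 write a[2]=2, slow++,fast++
slow=2 fast=4: a[fast]=2=a[slow] dup, fast++
slow=2 fast=5: a[fast]=3≠a[slow]=2 write a[3]=3, slow++,fast++
slow=3 fast=6: a[fast]=5≠a[slow]=3 write a[4]=5, slow++,fast++
slow=4 fast=7: a[fast]=6≠a[slow]=5 write a[5]=6, slow++,fast++
slow=5 fast=8: a[fast]=7≠a[slow]=6 write a[6]=7, slow++,fast++
slow=6 fast=9: a[fast]=9≠a[slow]=7 write a[7]=9, slow++,fast++
slow=7 fast=10: a[fast]=10≠a[slow]=9 write a[8]=10, slow++,fast++
slow=8 fast=11: a[fast]=13≠a[slow]=10 write a[9]=13, slow++,fast++
slow=9 fast=12: a[fast]=13=a[slow] dup, fast++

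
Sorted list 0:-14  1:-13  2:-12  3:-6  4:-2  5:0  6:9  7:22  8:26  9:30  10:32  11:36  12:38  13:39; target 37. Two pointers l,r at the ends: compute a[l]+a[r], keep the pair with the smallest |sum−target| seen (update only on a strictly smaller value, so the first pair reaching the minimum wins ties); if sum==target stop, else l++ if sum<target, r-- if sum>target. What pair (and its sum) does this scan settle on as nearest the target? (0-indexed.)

[0,13] -14+39=25 d=12 * → l++
[1,13] -13+39=26 d=11 * → l++
[2,13] -12+39=27 d=10 * → l++
[3,13] -6+39=33 d=4 * → l++
[4,13] -2+39=37 d=0 * → stop

pair (-2, 39) with sum 37 (|Δ|=0)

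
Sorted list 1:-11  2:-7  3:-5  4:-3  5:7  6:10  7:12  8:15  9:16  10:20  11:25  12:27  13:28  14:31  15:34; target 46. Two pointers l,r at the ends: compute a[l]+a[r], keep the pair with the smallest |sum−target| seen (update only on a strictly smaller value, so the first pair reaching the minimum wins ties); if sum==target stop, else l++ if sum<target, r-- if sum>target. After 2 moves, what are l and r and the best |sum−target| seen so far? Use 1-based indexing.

l=1 r=15: -11+34=23 d=23 *, l++
l=2 r=15: -7+34=27 d=19 *, l++

l=3, r=15, best |Δ|=19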